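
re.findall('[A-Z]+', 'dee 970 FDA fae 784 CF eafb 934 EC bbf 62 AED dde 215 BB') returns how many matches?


Pattern '[A-Z]+' finds one or more uppercase letters.
Text: 'dee 970 FDA fae 784 CF eafb 934 EC bbf 62 AED dde 215 BB'
Scanning for matches:
  Match 1: 'FDA'
  Match 2: 'CF'
  Match 3: 'EC'
  Match 4: 'AED'
  Match 5: 'BB'
Total matches: 5

5


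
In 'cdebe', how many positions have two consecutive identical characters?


Looking for consecutive identical characters in 'cdebe':
  pos 0-1: 'c' vs 'd' -> different
  pos 1-2: 'd' vs 'e' -> different
  pos 2-3: 'e' vs 'b' -> different
  pos 3-4: 'b' vs 'e' -> different
Consecutive identical pairs: []
Count: 0

0


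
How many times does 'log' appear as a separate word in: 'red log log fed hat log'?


Scanning each word for exact match 'log':
  Word 1: 'red' -> no
  Word 2: 'log' -> MATCH
  Word 3: 'log' -> MATCH
  Word 4: 'fed' -> no
  Word 5: 'hat' -> no
  Word 6: 'log' -> MATCH
Total matches: 3

3


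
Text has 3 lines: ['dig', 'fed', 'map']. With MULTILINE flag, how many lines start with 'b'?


With MULTILINE flag, ^ matches the start of each line.
Lines: ['dig', 'fed', 'map']
Checking which lines start with 'b':
  Line 1: 'dig' -> no
  Line 2: 'fed' -> no
  Line 3: 'map' -> no
Matching lines: []
Count: 0

0


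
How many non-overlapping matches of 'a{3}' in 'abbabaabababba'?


Pattern 'a{3}' matches exactly 3 consecutive a's (greedy, non-overlapping).
String: 'abbabaabababba'
Scanning for runs of a's:
  Run at pos 0: 'a' (length 1) -> 0 match(es)
  Run at pos 3: 'a' (length 1) -> 0 match(es)
  Run at pos 5: 'aa' (length 2) -> 0 match(es)
  Run at pos 8: 'a' (length 1) -> 0 match(es)
  Run at pos 10: 'a' (length 1) -> 0 match(es)
  Run at pos 13: 'a' (length 1) -> 0 match(es)
Matches found: []
Total: 0

0


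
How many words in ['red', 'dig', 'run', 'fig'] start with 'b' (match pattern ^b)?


Pattern ^b anchors to start of word. Check which words begin with 'b':
  'red' -> no
  'dig' -> no
  'run' -> no
  'fig' -> no
Matching words: []
Count: 0

0


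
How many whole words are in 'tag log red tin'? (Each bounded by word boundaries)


Word boundaries (\b) mark the start/end of each word.
Text: 'tag log red tin'
Splitting by whitespace:
  Word 1: 'tag'
  Word 2: 'log'
  Word 3: 'red'
  Word 4: 'tin'
Total whole words: 4

4


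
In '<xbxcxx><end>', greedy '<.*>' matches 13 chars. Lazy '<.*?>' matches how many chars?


Greedy '<.*>' tries to match as MUCH as possible.
Lazy '<.*?>' tries to match as LITTLE as possible.

String: '<xbxcxx><end>'
Greedy '<.*>' starts at first '<' and extends to the LAST '>': '<xbxcxx><end>' (13 chars)
Lazy '<.*?>' starts at first '<' and stops at the FIRST '>': '<xbxcxx>' (8 chars)

8


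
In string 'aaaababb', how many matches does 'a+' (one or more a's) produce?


Pattern 'a+' matches one or more consecutive a's.
String: 'aaaababb'
Scanning for runs of a:
  Match 1: 'aaaa' (length 4)
  Match 2: 'a' (length 1)
Total matches: 2

2


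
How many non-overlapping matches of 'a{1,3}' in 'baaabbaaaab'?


Pattern 'a{1,3}' matches between 1 and 3 consecutive a's (greedy).
String: 'baaabbaaaab'
Finding runs of a's and applying greedy matching:
  Run at pos 1: 'aaa' (length 3)
  Run at pos 6: 'aaaa' (length 4)
Matches: ['aaa', 'aaa', 'a']
Count: 3

3


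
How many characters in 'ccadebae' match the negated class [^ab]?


Negated class [^ab] matches any char NOT in {a, b}
Scanning 'ccadebae':
  pos 0: 'c' -> MATCH
  pos 1: 'c' -> MATCH
  pos 2: 'a' -> no (excluded)
  pos 3: 'd' -> MATCH
  pos 4: 'e' -> MATCH
  pos 5: 'b' -> no (excluded)
  pos 6: 'a' -> no (excluded)
  pos 7: 'e' -> MATCH
Total matches: 5

5


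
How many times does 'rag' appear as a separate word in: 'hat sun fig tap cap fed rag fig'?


Scanning each word for exact match 'rag':
  Word 1: 'hat' -> no
  Word 2: 'sun' -> no
  Word 3: 'fig' -> no
  Word 4: 'tap' -> no
  Word 5: 'cap' -> no
  Word 6: 'fed' -> no
  Word 7: 'rag' -> MATCH
  Word 8: 'fig' -> no
Total matches: 1

1


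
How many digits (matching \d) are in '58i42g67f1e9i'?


\d matches any digit 0-9.
Scanning '58i42g67f1e9i':
  pos 0: '5' -> DIGIT
  pos 1: '8' -> DIGIT
  pos 3: '4' -> DIGIT
  pos 4: '2' -> DIGIT
  pos 6: '6' -> DIGIT
  pos 7: '7' -> DIGIT
  pos 9: '1' -> DIGIT
  pos 11: '9' -> DIGIT
Digits found: ['5', '8', '4', '2', '6', '7', '1', '9']
Total: 8

8


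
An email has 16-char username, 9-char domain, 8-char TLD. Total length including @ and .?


An email address has format: username@domain.tld
Username length: 16
'@' character: 1
Domain length: 9
'.' character: 1
TLD length: 8
Total = 16 + 1 + 9 + 1 + 8 = 35

35


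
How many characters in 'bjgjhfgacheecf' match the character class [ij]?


Character class [ij] matches any of: {i, j}
Scanning string 'bjgjhfgacheecf' character by character:
  pos 0: 'b' -> no
  pos 1: 'j' -> MATCH
  pos 2: 'g' -> no
  pos 3: 'j' -> MATCH
  pos 4: 'h' -> no
  pos 5: 'f' -> no
  pos 6: 'g' -> no
  pos 7: 'a' -> no
  pos 8: 'c' -> no
  pos 9: 'h' -> no
  pos 10: 'e' -> no
  pos 11: 'e' -> no
  pos 12: 'c' -> no
  pos 13: 'f' -> no
Total matches: 2

2


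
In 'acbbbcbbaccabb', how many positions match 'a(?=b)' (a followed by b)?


Lookahead 'a(?=b)' matches 'a' only when followed by 'b'.
String: 'acbbbcbbaccabb'
Checking each position where char is 'a':
  pos 0: 'a' -> no (next='c')
  pos 8: 'a' -> no (next='c')
  pos 11: 'a' -> MATCH (next='b')
Matching positions: [11]
Count: 1

1


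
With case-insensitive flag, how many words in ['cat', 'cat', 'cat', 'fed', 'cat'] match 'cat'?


Case-insensitive matching: compare each word's lowercase form to 'cat'.
  'cat' -> lower='cat' -> MATCH
  'cat' -> lower='cat' -> MATCH
  'cat' -> lower='cat' -> MATCH
  'fed' -> lower='fed' -> no
  'cat' -> lower='cat' -> MATCH
Matches: ['cat', 'cat', 'cat', 'cat']
Count: 4

4


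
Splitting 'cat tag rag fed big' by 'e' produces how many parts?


Splitting by 'e' breaks the string at each occurrence of the separator.
Text: 'cat tag rag fed big'
Parts after split:
  Part 1: 'cat tag rag f'
  Part 2: 'd big'
Total parts: 2

2


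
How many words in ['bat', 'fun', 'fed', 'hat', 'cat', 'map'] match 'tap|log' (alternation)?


Alternation 'tap|log' matches either 'tap' or 'log'.
Checking each word:
  'bat' -> no
  'fun' -> no
  'fed' -> no
  'hat' -> no
  'cat' -> no
  'map' -> no
Matches: []
Count: 0

0


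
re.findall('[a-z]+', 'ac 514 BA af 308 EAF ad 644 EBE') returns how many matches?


Pattern '[a-z]+' finds one or more lowercase letters.
Text: 'ac 514 BA af 308 EAF ad 644 EBE'
Scanning for matches:
  Match 1: 'ac'
  Match 2: 'af'
  Match 3: 'ad'
Total matches: 3

3


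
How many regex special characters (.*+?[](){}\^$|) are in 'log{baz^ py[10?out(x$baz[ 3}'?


Regex special characters are: . * + ? [ ] ( ) { } \ ^ $ |
Scanning 'log{baz^ py[10?out(x$baz[ 3}':
  pos 3: '{' -> SPECIAL
  pos 7: '^' -> SPECIAL
  pos 11: '[' -> SPECIAL
  pos 14: '?' -> SPECIAL
  pos 18: '(' -> SPECIAL
  pos 20: '$' -> SPECIAL
  pos 24: '[' -> SPECIAL
  pos 27: '}' -> SPECIAL
Special chars found: ['{', '^', '[', '?', '(', '$', '[', '}']
Total: 8

8


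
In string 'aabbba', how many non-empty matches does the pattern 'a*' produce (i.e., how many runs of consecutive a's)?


Pattern 'a*' matches zero or more a's. We want non-empty runs of consecutive a's.
String: 'aabbba'
Walking through the string to find runs of a's:
  Run 1: positions 0-1 -> 'aa'
  Run 2: positions 5-5 -> 'a'
Non-empty runs found: ['aa', 'a']
Count: 2

2


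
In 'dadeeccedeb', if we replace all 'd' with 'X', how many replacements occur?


re.sub('d', 'X', text) replaces every occurrence of 'd' with 'X'.
Text: 'dadeeccedeb'
Scanning for 'd':
  pos 0: 'd' -> replacement #1
  pos 2: 'd' -> replacement #2
  pos 8: 'd' -> replacement #3
Total replacements: 3

3


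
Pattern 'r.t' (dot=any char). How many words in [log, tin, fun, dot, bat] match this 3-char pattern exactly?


Pattern 'r.t' means: starts with 'r', any single char, ends with 't'.
Checking each word (must be exactly 3 chars):
  'log' (len=3): no
  'tin' (len=3): no
  'fun' (len=3): no
  'dot' (len=3): no
  'bat' (len=3): no
Matching words: []
Total: 0

0


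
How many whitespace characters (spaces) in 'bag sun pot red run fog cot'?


\s matches whitespace characters (spaces, tabs, etc.).
Text: 'bag sun pot red run fog cot'
This text has 7 words separated by spaces.
Number of spaces = number of words - 1 = 7 - 1 = 6

6


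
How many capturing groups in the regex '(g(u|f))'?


To count capturing groups, count each '(' that starts a group.
Pattern: '(g(u|f))'
Walking through the pattern:
  Position 0: '(' -> group #1
  Position 2: '(' -> group #2
Total capturing groups: 2

2


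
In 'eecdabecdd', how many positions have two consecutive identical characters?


Looking for consecutive identical characters in 'eecdabecdd':
  pos 0-1: 'e' vs 'e' -> MATCH ('ee')
  pos 1-2: 'e' vs 'c' -> different
  pos 2-3: 'c' vs 'd' -> different
  pos 3-4: 'd' vs 'a' -> different
  pos 4-5: 'a' vs 'b' -> different
  pos 5-6: 'b' vs 'e' -> different
  pos 6-7: 'e' vs 'c' -> different
  pos 7-8: 'c' vs 'd' -> different
  pos 8-9: 'd' vs 'd' -> MATCH ('dd')
Consecutive identical pairs: ['ee', 'dd']
Count: 2

2


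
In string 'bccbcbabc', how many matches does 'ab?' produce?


Pattern 'ab?' matches 'a' optionally followed by 'b'.
String: 'bccbcbabc'
Scanning left to right for 'a' then checking next char:
  Match 1: 'ab' (a followed by b)
Total matches: 1

1


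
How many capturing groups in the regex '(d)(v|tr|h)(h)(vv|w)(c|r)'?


To count capturing groups, count each '(' that starts a group.
Pattern: '(d)(v|tr|h)(h)(vv|w)(c|r)'
Walking through the pattern:
  Position 0: '(' -> group #1
  Position 3: '(' -> group #2
  Position 11: '(' -> group #3
  Position 14: '(' -> group #4
  Position 20: '(' -> group #5
Total capturing groups: 5

5


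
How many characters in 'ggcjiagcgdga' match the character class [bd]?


Character class [bd] matches any of: {b, d}
Scanning string 'ggcjiagcgdga' character by character:
  pos 0: 'g' -> no
  pos 1: 'g' -> no
  pos 2: 'c' -> no
  pos 3: 'j' -> no
  pos 4: 'i' -> no
  pos 5: 'a' -> no
  pos 6: 'g' -> no
  pos 7: 'c' -> no
  pos 8: 'g' -> no
  pos 9: 'd' -> MATCH
  pos 10: 'g' -> no
  pos 11: 'a' -> no
Total matches: 1

1


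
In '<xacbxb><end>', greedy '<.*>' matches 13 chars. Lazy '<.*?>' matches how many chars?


Greedy '<.*>' tries to match as MUCH as possible.
Lazy '<.*?>' tries to match as LITTLE as possible.

String: '<xacbxb><end>'
Greedy '<.*>' starts at first '<' and extends to the LAST '>': '<xacbxb><end>' (13 chars)
Lazy '<.*?>' starts at first '<' and stops at the FIRST '>': '<xacbxb>' (8 chars)

8


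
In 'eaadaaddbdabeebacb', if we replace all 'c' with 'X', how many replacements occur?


re.sub('c', 'X', text) replaces every occurrence of 'c' with 'X'.
Text: 'eaadaaddbdabeebacb'
Scanning for 'c':
  pos 16: 'c' -> replacement #1
Total replacements: 1

1


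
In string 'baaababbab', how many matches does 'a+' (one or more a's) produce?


Pattern 'a+' matches one or more consecutive a's.
String: 'baaababbab'
Scanning for runs of a:
  Match 1: 'aaa' (length 3)
  Match 2: 'a' (length 1)
  Match 3: 'a' (length 1)
Total matches: 3

3


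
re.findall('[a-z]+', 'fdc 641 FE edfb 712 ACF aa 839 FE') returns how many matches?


Pattern '[a-z]+' finds one or more lowercase letters.
Text: 'fdc 641 FE edfb 712 ACF aa 839 FE'
Scanning for matches:
  Match 1: 'fdc'
  Match 2: 'edfb'
  Match 3: 'aa'
Total matches: 3

3


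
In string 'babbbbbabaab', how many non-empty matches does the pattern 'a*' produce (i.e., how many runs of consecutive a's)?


Pattern 'a*' matches zero or more a's. We want non-empty runs of consecutive a's.
String: 'babbbbbabaab'
Walking through the string to find runs of a's:
  Run 1: positions 1-1 -> 'a'
  Run 2: positions 7-7 -> 'a'
  Run 3: positions 9-10 -> 'aa'
Non-empty runs found: ['a', 'a', 'aa']
Count: 3

3


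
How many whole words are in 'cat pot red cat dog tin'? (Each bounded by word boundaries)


Word boundaries (\b) mark the start/end of each word.
Text: 'cat pot red cat dog tin'
Splitting by whitespace:
  Word 1: 'cat'
  Word 2: 'pot'
  Word 3: 'red'
  Word 4: 'cat'
  Word 5: 'dog'
  Word 6: 'tin'
Total whole words: 6

6


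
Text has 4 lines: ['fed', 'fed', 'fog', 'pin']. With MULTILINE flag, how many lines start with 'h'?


With MULTILINE flag, ^ matches the start of each line.
Lines: ['fed', 'fed', 'fog', 'pin']
Checking which lines start with 'h':
  Line 1: 'fed' -> no
  Line 2: 'fed' -> no
  Line 3: 'fog' -> no
  Line 4: 'pin' -> no
Matching lines: []
Count: 0

0


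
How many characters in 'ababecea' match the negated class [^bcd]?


Negated class [^bcd] matches any char NOT in {b, c, d}
Scanning 'ababecea':
  pos 0: 'a' -> MATCH
  pos 1: 'b' -> no (excluded)
  pos 2: 'a' -> MATCH
  pos 3: 'b' -> no (excluded)
  pos 4: 'e' -> MATCH
  pos 5: 'c' -> no (excluded)
  pos 6: 'e' -> MATCH
  pos 7: 'a' -> MATCH
Total matches: 5

5


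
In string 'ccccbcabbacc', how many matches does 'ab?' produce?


Pattern 'ab?' matches 'a' optionally followed by 'b'.
String: 'ccccbcabbacc'
Scanning left to right for 'a' then checking next char:
  Match 1: 'ab' (a followed by b)
  Match 2: 'a' (a not followed by b)
Total matches: 2

2


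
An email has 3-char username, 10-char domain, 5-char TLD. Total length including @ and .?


An email address has format: username@domain.tld
Username length: 3
'@' character: 1
Domain length: 10
'.' character: 1
TLD length: 5
Total = 3 + 1 + 10 + 1 + 5 = 20

20


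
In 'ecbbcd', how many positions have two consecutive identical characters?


Looking for consecutive identical characters in 'ecbbcd':
  pos 0-1: 'e' vs 'c' -> different
  pos 1-2: 'c' vs 'b' -> different
  pos 2-3: 'b' vs 'b' -> MATCH ('bb')
  pos 3-4: 'b' vs 'c' -> different
  pos 4-5: 'c' vs 'd' -> different
Consecutive identical pairs: ['bb']
Count: 1

1


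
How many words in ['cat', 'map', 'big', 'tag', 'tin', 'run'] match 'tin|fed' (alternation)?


Alternation 'tin|fed' matches either 'tin' or 'fed'.
Checking each word:
  'cat' -> no
  'map' -> no
  'big' -> no
  'tag' -> no
  'tin' -> MATCH
  'run' -> no
Matches: ['tin']
Count: 1

1


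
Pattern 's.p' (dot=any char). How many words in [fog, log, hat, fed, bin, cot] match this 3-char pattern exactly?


Pattern 's.p' means: starts with 's', any single char, ends with 'p'.
Checking each word (must be exactly 3 chars):
  'fog' (len=3): no
  'log' (len=3): no
  'hat' (len=3): no
  'fed' (len=3): no
  'bin' (len=3): no
  'cot' (len=3): no
Matching words: []
Total: 0

0


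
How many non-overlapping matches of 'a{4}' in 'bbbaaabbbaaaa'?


Pattern 'a{4}' matches exactly 4 consecutive a's (greedy, non-overlapping).
String: 'bbbaaabbbaaaa'
Scanning for runs of a's:
  Run at pos 3: 'aaa' (length 3) -> 0 match(es)
  Run at pos 9: 'aaaa' (length 4) -> 1 match(es)
Matches found: ['aaaa']
Total: 1

1


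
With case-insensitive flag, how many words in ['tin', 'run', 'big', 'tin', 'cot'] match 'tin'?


Case-insensitive matching: compare each word's lowercase form to 'tin'.
  'tin' -> lower='tin' -> MATCH
  'run' -> lower='run' -> no
  'big' -> lower='big' -> no
  'tin' -> lower='tin' -> MATCH
  'cot' -> lower='cot' -> no
Matches: ['tin', 'tin']
Count: 2

2


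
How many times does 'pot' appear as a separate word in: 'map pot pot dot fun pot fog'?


Scanning each word for exact match 'pot':
  Word 1: 'map' -> no
  Word 2: 'pot' -> MATCH
  Word 3: 'pot' -> MATCH
  Word 4: 'dot' -> no
  Word 5: 'fun' -> no
  Word 6: 'pot' -> MATCH
  Word 7: 'fog' -> no
Total matches: 3

3


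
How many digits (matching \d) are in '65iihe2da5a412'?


\d matches any digit 0-9.
Scanning '65iihe2da5a412':
  pos 0: '6' -> DIGIT
  pos 1: '5' -> DIGIT
  pos 6: '2' -> DIGIT
  pos 9: '5' -> DIGIT
  pos 11: '4' -> DIGIT
  pos 12: '1' -> DIGIT
  pos 13: '2' -> DIGIT
Digits found: ['6', '5', '2', '5', '4', '1', '2']
Total: 7

7


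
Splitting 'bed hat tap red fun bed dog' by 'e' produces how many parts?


Splitting by 'e' breaks the string at each occurrence of the separator.
Text: 'bed hat tap red fun bed dog'
Parts after split:
  Part 1: 'b'
  Part 2: 'd hat tap r'
  Part 3: 'd fun b'
  Part 4: 'd dog'
Total parts: 4

4


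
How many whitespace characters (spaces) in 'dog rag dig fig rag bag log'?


\s matches whitespace characters (spaces, tabs, etc.).
Text: 'dog rag dig fig rag bag log'
This text has 7 words separated by spaces.
Number of spaces = number of words - 1 = 7 - 1 = 6

6


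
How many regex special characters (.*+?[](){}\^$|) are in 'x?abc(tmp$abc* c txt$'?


Regex special characters are: . * + ? [ ] ( ) { } \ ^ $ |
Scanning 'x?abc(tmp$abc* c txt$':
  pos 1: '?' -> SPECIAL
  pos 5: '(' -> SPECIAL
  pos 9: '$' -> SPECIAL
  pos 13: '*' -> SPECIAL
  pos 20: '$' -> SPECIAL
Special chars found: ['?', '(', '$', '*', '$']
Total: 5

5


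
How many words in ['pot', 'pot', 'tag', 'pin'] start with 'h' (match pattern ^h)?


Pattern ^h anchors to start of word. Check which words begin with 'h':
  'pot' -> no
  'pot' -> no
  'tag' -> no
  'pin' -> no
Matching words: []
Count: 0

0


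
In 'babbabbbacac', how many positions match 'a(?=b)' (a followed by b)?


Lookahead 'a(?=b)' matches 'a' only when followed by 'b'.
String: 'babbabbbacac'
Checking each position where char is 'a':
  pos 1: 'a' -> MATCH (next='b')
  pos 4: 'a' -> MATCH (next='b')
  pos 8: 'a' -> no (next='c')
  pos 10: 'a' -> no (next='c')
Matching positions: [1, 4]
Count: 2

2


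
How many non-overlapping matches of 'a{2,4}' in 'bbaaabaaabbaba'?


Pattern 'a{2,4}' matches between 2 and 4 consecutive a's (greedy).
String: 'bbaaabaaabbaba'
Finding runs of a's and applying greedy matching:
  Run at pos 2: 'aaa' (length 3)
  Run at pos 6: 'aaa' (length 3)
  Run at pos 11: 'a' (length 1)
  Run at pos 13: 'a' (length 1)
Matches: ['aaa', 'aaa']
Count: 2

2


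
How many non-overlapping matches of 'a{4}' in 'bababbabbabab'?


Pattern 'a{4}' matches exactly 4 consecutive a's (greedy, non-overlapping).
String: 'bababbabbabab'
Scanning for runs of a's:
  Run at pos 1: 'a' (length 1) -> 0 match(es)
  Run at pos 3: 'a' (length 1) -> 0 match(es)
  Run at pos 6: 'a' (length 1) -> 0 match(es)
  Run at pos 9: 'a' (length 1) -> 0 match(es)
  Run at pos 11: 'a' (length 1) -> 0 match(es)
Matches found: []
Total: 0

0


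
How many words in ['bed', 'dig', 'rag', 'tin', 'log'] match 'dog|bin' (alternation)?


Alternation 'dog|bin' matches either 'dog' or 'bin'.
Checking each word:
  'bed' -> no
  'dig' -> no
  'rag' -> no
  'tin' -> no
  'log' -> no
Matches: []
Count: 0

0


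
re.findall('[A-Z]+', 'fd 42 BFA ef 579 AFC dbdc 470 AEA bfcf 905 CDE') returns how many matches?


Pattern '[A-Z]+' finds one or more uppercase letters.
Text: 'fd 42 BFA ef 579 AFC dbdc 470 AEA bfcf 905 CDE'
Scanning for matches:
  Match 1: 'BFA'
  Match 2: 'AFC'
  Match 3: 'AEA'
  Match 4: 'CDE'
Total matches: 4

4


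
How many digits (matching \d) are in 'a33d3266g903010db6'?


\d matches any digit 0-9.
Scanning 'a33d3266g903010db6':
  pos 1: '3' -> DIGIT
  pos 2: '3' -> DIGIT
  pos 4: '3' -> DIGIT
  pos 5: '2' -> DIGIT
  pos 6: '6' -> DIGIT
  pos 7: '6' -> DIGIT
  pos 9: '9' -> DIGIT
  pos 10: '0' -> DIGIT
  pos 11: '3' -> DIGIT
  pos 12: '0' -> DIGIT
  pos 13: '1' -> DIGIT
  pos 14: '0' -> DIGIT
  pos 17: '6' -> DIGIT
Digits found: ['3', '3', '3', '2', '6', '6', '9', '0', '3', '0', '1', '0', '6']
Total: 13

13


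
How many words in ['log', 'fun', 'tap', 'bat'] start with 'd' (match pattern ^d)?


Pattern ^d anchors to start of word. Check which words begin with 'd':
  'log' -> no
  'fun' -> no
  'tap' -> no
  'bat' -> no
Matching words: []
Count: 0

0


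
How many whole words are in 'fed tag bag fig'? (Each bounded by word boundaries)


Word boundaries (\b) mark the start/end of each word.
Text: 'fed tag bag fig'
Splitting by whitespace:
  Word 1: 'fed'
  Word 2: 'tag'
  Word 3: 'bag'
  Word 4: 'fig'
Total whole words: 4

4


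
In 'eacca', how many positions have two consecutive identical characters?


Looking for consecutive identical characters in 'eacca':
  pos 0-1: 'e' vs 'a' -> different
  pos 1-2: 'a' vs 'c' -> different
  pos 2-3: 'c' vs 'c' -> MATCH ('cc')
  pos 3-4: 'c' vs 'a' -> different
Consecutive identical pairs: ['cc']
Count: 1

1


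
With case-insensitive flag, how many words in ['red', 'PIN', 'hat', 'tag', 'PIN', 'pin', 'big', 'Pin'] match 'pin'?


Case-insensitive matching: compare each word's lowercase form to 'pin'.
  'red' -> lower='red' -> no
  'PIN' -> lower='pin' -> MATCH
  'hat' -> lower='hat' -> no
  'tag' -> lower='tag' -> no
  'PIN' -> lower='pin' -> MATCH
  'pin' -> lower='pin' -> MATCH
  'big' -> lower='big' -> no
  'Pin' -> lower='pin' -> MATCH
Matches: ['PIN', 'PIN', 'pin', 'Pin']
Count: 4

4


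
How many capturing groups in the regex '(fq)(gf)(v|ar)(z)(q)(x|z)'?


To count capturing groups, count each '(' that starts a group.
Pattern: '(fq)(gf)(v|ar)(z)(q)(x|z)'
Walking through the pattern:
  Position 0: '(' -> group #1
  Position 4: '(' -> group #2
  Position 8: '(' -> group #3
  Position 14: '(' -> group #4
  Position 17: '(' -> group #5
  Position 20: '(' -> group #6
Total capturing groups: 6

6


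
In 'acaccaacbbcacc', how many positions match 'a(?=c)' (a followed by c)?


Lookahead 'a(?=c)' matches 'a' only when followed by 'c'.
String: 'acaccaacbbcacc'
Checking each position where char is 'a':
  pos 0: 'a' -> MATCH (next='c')
  pos 2: 'a' -> MATCH (next='c')
  pos 5: 'a' -> no (next='a')
  pos 6: 'a' -> MATCH (next='c')
  pos 11: 'a' -> MATCH (next='c')
Matching positions: [0, 2, 6, 11]
Count: 4

4


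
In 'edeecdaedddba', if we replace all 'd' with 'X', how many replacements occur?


re.sub('d', 'X', text) replaces every occurrence of 'd' with 'X'.
Text: 'edeecdaedddba'
Scanning for 'd':
  pos 1: 'd' -> replacement #1
  pos 5: 'd' -> replacement #2
  pos 8: 'd' -> replacement #3
  pos 9: 'd' -> replacement #4
  pos 10: 'd' -> replacement #5
Total replacements: 5

5


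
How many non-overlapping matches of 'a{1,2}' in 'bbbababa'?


Pattern 'a{1,2}' matches between 1 and 2 consecutive a's (greedy).
String: 'bbbababa'
Finding runs of a's and applying greedy matching:
  Run at pos 3: 'a' (length 1)
  Run at pos 5: 'a' (length 1)
  Run at pos 7: 'a' (length 1)
Matches: ['a', 'a', 'a']
Count: 3

3


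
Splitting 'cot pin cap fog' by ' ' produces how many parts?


Splitting by ' ' breaks the string at each occurrence of the separator.
Text: 'cot pin cap fog'
Parts after split:
  Part 1: 'cot'
  Part 2: 'pin'
  Part 3: 'cap'
  Part 4: 'fog'
Total parts: 4

4


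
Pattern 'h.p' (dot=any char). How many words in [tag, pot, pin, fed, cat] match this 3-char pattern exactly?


Pattern 'h.p' means: starts with 'h', any single char, ends with 'p'.
Checking each word (must be exactly 3 chars):
  'tag' (len=3): no
  'pot' (len=3): no
  'pin' (len=3): no
  'fed' (len=3): no
  'cat' (len=3): no
Matching words: []
Total: 0

0


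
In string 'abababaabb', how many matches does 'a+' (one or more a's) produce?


Pattern 'a+' matches one or more consecutive a's.
String: 'abababaabb'
Scanning for runs of a:
  Match 1: 'a' (length 1)
  Match 2: 'a' (length 1)
  Match 3: 'a' (length 1)
  Match 4: 'aa' (length 2)
Total matches: 4

4


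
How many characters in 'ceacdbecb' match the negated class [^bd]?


Negated class [^bd] matches any char NOT in {b, d}
Scanning 'ceacdbecb':
  pos 0: 'c' -> MATCH
  pos 1: 'e' -> MATCH
  pos 2: 'a' -> MATCH
  pos 3: 'c' -> MATCH
  pos 4: 'd' -> no (excluded)
  pos 5: 'b' -> no (excluded)
  pos 6: 'e' -> MATCH
  pos 7: 'c' -> MATCH
  pos 8: 'b' -> no (excluded)
Total matches: 6

6


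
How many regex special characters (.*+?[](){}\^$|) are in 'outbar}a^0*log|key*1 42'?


Regex special characters are: . * + ? [ ] ( ) { } \ ^ $ |
Scanning 'outbar}a^0*log|key*1 42':
  pos 6: '}' -> SPECIAL
  pos 8: '^' -> SPECIAL
  pos 10: '*' -> SPECIAL
  pos 14: '|' -> SPECIAL
  pos 18: '*' -> SPECIAL
Special chars found: ['}', '^', '*', '|', '*']
Total: 5

5


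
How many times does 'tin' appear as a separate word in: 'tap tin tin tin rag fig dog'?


Scanning each word for exact match 'tin':
  Word 1: 'tap' -> no
  Word 2: 'tin' -> MATCH
  Word 3: 'tin' -> MATCH
  Word 4: 'tin' -> MATCH
  Word 5: 'rag' -> no
  Word 6: 'fig' -> no
  Word 7: 'dog' -> no
Total matches: 3

3


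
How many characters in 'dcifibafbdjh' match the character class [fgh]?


Character class [fgh] matches any of: {f, g, h}
Scanning string 'dcifibafbdjh' character by character:
  pos 0: 'd' -> no
  pos 1: 'c' -> no
  pos 2: 'i' -> no
  pos 3: 'f' -> MATCH
  pos 4: 'i' -> no
  pos 5: 'b' -> no
  pos 6: 'a' -> no
  pos 7: 'f' -> MATCH
  pos 8: 'b' -> no
  pos 9: 'd' -> no
  pos 10: 'j' -> no
  pos 11: 'h' -> MATCH
Total matches: 3

3


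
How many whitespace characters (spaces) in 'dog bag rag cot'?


\s matches whitespace characters (spaces, tabs, etc.).
Text: 'dog bag rag cot'
This text has 4 words separated by spaces.
Number of spaces = number of words - 1 = 4 - 1 = 3

3


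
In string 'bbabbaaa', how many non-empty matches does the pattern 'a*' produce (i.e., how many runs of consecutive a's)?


Pattern 'a*' matches zero or more a's. We want non-empty runs of consecutive a's.
String: 'bbabbaaa'
Walking through the string to find runs of a's:
  Run 1: positions 2-2 -> 'a'
  Run 2: positions 5-7 -> 'aaa'
Non-empty runs found: ['a', 'aaa']
Count: 2

2


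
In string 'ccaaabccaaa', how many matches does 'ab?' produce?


Pattern 'ab?' matches 'a' optionally followed by 'b'.
String: 'ccaaabccaaa'
Scanning left to right for 'a' then checking next char:
  Match 1: 'a' (a not followed by b)
  Match 2: 'a' (a not followed by b)
  Match 3: 'ab' (a followed by b)
  Match 4: 'a' (a not followed by b)
  Match 5: 'a' (a not followed by b)
  Match 6: 'a' (a not followed by b)
Total matches: 6

6


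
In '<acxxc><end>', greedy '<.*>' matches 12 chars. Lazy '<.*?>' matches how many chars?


Greedy '<.*>' tries to match as MUCH as possible.
Lazy '<.*?>' tries to match as LITTLE as possible.

String: '<acxxc><end>'
Greedy '<.*>' starts at first '<' and extends to the LAST '>': '<acxxc><end>' (12 chars)
Lazy '<.*?>' starts at first '<' and stops at the FIRST '>': '<acxxc>' (7 chars)

7


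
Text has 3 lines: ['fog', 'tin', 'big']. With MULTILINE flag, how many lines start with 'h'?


With MULTILINE flag, ^ matches the start of each line.
Lines: ['fog', 'tin', 'big']
Checking which lines start with 'h':
  Line 1: 'fog' -> no
  Line 2: 'tin' -> no
  Line 3: 'big' -> no
Matching lines: []
Count: 0

0


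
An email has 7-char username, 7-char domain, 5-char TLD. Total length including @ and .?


An email address has format: username@domain.tld
Username length: 7
'@' character: 1
Domain length: 7
'.' character: 1
TLD length: 5
Total = 7 + 1 + 7 + 1 + 5 = 21

21


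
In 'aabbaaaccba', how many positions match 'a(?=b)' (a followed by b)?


Lookahead 'a(?=b)' matches 'a' only when followed by 'b'.
String: 'aabbaaaccba'
Checking each position where char is 'a':
  pos 0: 'a' -> no (next='a')
  pos 1: 'a' -> MATCH (next='b')
  pos 4: 'a' -> no (next='a')
  pos 5: 'a' -> no (next='a')
  pos 6: 'a' -> no (next='c')
Matching positions: [1]
Count: 1

1


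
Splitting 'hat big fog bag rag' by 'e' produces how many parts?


Splitting by 'e' breaks the string at each occurrence of the separator.
Text: 'hat big fog bag rag'
Parts after split:
  Part 1: 'hat big fog bag rag'
Total parts: 1

1


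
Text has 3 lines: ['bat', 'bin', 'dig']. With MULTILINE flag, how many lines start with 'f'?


With MULTILINE flag, ^ matches the start of each line.
Lines: ['bat', 'bin', 'dig']
Checking which lines start with 'f':
  Line 1: 'bat' -> no
  Line 2: 'bin' -> no
  Line 3: 'dig' -> no
Matching lines: []
Count: 0

0


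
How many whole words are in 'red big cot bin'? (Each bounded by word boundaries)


Word boundaries (\b) mark the start/end of each word.
Text: 'red big cot bin'
Splitting by whitespace:
  Word 1: 'red'
  Word 2: 'big'
  Word 3: 'cot'
  Word 4: 'bin'
Total whole words: 4

4


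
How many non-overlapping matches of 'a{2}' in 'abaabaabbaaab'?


Pattern 'a{2}' matches exactly 2 consecutive a's (greedy, non-overlapping).
String: 'abaabaabbaaab'
Scanning for runs of a's:
  Run at pos 0: 'a' (length 1) -> 0 match(es)
  Run at pos 2: 'aa' (length 2) -> 1 match(es)
  Run at pos 5: 'aa' (length 2) -> 1 match(es)
  Run at pos 9: 'aaa' (length 3) -> 1 match(es)
Matches found: ['aa', 'aa', 'aa']
Total: 3

3


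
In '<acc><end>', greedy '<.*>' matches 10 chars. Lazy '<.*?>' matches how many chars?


Greedy '<.*>' tries to match as MUCH as possible.
Lazy '<.*?>' tries to match as LITTLE as possible.

String: '<acc><end>'
Greedy '<.*>' starts at first '<' and extends to the LAST '>': '<acc><end>' (10 chars)
Lazy '<.*?>' starts at first '<' and stops at the FIRST '>': '<acc>' (5 chars)

5


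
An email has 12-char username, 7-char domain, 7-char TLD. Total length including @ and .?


An email address has format: username@domain.tld
Username length: 12
'@' character: 1
Domain length: 7
'.' character: 1
TLD length: 7
Total = 12 + 1 + 7 + 1 + 7 = 28

28


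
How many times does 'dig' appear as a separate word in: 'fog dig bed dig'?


Scanning each word for exact match 'dig':
  Word 1: 'fog' -> no
  Word 2: 'dig' -> MATCH
  Word 3: 'bed' -> no
  Word 4: 'dig' -> MATCH
Total matches: 2

2


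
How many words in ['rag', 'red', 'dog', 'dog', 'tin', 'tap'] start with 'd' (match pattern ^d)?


Pattern ^d anchors to start of word. Check which words begin with 'd':
  'rag' -> no
  'red' -> no
  'dog' -> MATCH (starts with 'd')
  'dog' -> MATCH (starts with 'd')
  'tin' -> no
  'tap' -> no
Matching words: ['dog', 'dog']
Count: 2

2


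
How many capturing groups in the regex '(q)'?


To count capturing groups, count each '(' that starts a group.
Pattern: '(q)'
Walking through the pattern:
  Position 0: '(' -> group #1
Total capturing groups: 1

1


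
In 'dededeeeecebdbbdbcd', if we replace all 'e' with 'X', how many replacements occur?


re.sub('e', 'X', text) replaces every occurrence of 'e' with 'X'.
Text: 'dededeeeecebdbbdbcd'
Scanning for 'e':
  pos 1: 'e' -> replacement #1
  pos 3: 'e' -> replacement #2
  pos 5: 'e' -> replacement #3
  pos 6: 'e' -> replacement #4
  pos 7: 'e' -> replacement #5
  pos 8: 'e' -> replacement #6
  pos 10: 'e' -> replacement #7
Total replacements: 7

7


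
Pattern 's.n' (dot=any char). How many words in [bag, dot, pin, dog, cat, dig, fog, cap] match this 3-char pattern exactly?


Pattern 's.n' means: starts with 's', any single char, ends with 'n'.
Checking each word (must be exactly 3 chars):
  'bag' (len=3): no
  'dot' (len=3): no
  'pin' (len=3): no
  'dog' (len=3): no
  'cat' (len=3): no
  'dig' (len=3): no
  'fog' (len=3): no
  'cap' (len=3): no
Matching words: []
Total: 0

0


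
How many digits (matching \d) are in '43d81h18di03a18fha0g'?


\d matches any digit 0-9.
Scanning '43d81h18di03a18fha0g':
  pos 0: '4' -> DIGIT
  pos 1: '3' -> DIGIT
  pos 3: '8' -> DIGIT
  pos 4: '1' -> DIGIT
  pos 6: '1' -> DIGIT
  pos 7: '8' -> DIGIT
  pos 10: '0' -> DIGIT
  pos 11: '3' -> DIGIT
  pos 13: '1' -> DIGIT
  pos 14: '8' -> DIGIT
  pos 18: '0' -> DIGIT
Digits found: ['4', '3', '8', '1', '1', '8', '0', '3', '1', '8', '0']
Total: 11

11


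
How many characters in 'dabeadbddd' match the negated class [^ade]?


Negated class [^ade] matches any char NOT in {a, d, e}
Scanning 'dabeadbddd':
  pos 0: 'd' -> no (excluded)
  pos 1: 'a' -> no (excluded)
  pos 2: 'b' -> MATCH
  pos 3: 'e' -> no (excluded)
  pos 4: 'a' -> no (excluded)
  pos 5: 'd' -> no (excluded)
  pos 6: 'b' -> MATCH
  pos 7: 'd' -> no (excluded)
  pos 8: 'd' -> no (excluded)
  pos 9: 'd' -> no (excluded)
Total matches: 2

2


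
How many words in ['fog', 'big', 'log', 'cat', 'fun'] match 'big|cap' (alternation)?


Alternation 'big|cap' matches either 'big' or 'cap'.
Checking each word:
  'fog' -> no
  'big' -> MATCH
  'log' -> no
  'cat' -> no
  'fun' -> no
Matches: ['big']
Count: 1

1


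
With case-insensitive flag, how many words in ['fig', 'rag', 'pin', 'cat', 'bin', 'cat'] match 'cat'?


Case-insensitive matching: compare each word's lowercase form to 'cat'.
  'fig' -> lower='fig' -> no
  'rag' -> lower='rag' -> no
  'pin' -> lower='pin' -> no
  'cat' -> lower='cat' -> MATCH
  'bin' -> lower='bin' -> no
  'cat' -> lower='cat' -> MATCH
Matches: ['cat', 'cat']
Count: 2

2


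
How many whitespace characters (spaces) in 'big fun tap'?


\s matches whitespace characters (spaces, tabs, etc.).
Text: 'big fun tap'
This text has 3 words separated by spaces.
Number of spaces = number of words - 1 = 3 - 1 = 2

2


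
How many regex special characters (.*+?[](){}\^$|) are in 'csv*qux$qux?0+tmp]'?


Regex special characters are: . * + ? [ ] ( ) { } \ ^ $ |
Scanning 'csv*qux$qux?0+tmp]':
  pos 3: '*' -> SPECIAL
  pos 7: '$' -> SPECIAL
  pos 11: '?' -> SPECIAL
  pos 13: '+' -> SPECIAL
  pos 17: ']' -> SPECIAL
Special chars found: ['*', '$', '?', '+', ']']
Total: 5

5


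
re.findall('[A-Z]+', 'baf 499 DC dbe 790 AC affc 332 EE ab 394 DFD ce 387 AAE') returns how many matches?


Pattern '[A-Z]+' finds one or more uppercase letters.
Text: 'baf 499 DC dbe 790 AC affc 332 EE ab 394 DFD ce 387 AAE'
Scanning for matches:
  Match 1: 'DC'
  Match 2: 'AC'
  Match 3: 'EE'
  Match 4: 'DFD'
  Match 5: 'AAE'
Total matches: 5

5


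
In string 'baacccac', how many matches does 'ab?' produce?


Pattern 'ab?' matches 'a' optionally followed by 'b'.
String: 'baacccac'
Scanning left to right for 'a' then checking next char:
  Match 1: 'a' (a not followed by b)
  Match 2: 'a' (a not followed by b)
  Match 3: 'a' (a not followed by b)
Total matches: 3

3


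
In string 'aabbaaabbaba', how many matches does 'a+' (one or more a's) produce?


Pattern 'a+' matches one or more consecutive a's.
String: 'aabbaaabbaba'
Scanning for runs of a:
  Match 1: 'aa' (length 2)
  Match 2: 'aaa' (length 3)
  Match 3: 'a' (length 1)
  Match 4: 'a' (length 1)
Total matches: 4

4


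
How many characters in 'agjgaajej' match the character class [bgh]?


Character class [bgh] matches any of: {b, g, h}
Scanning string 'agjgaajej' character by character:
  pos 0: 'a' -> no
  pos 1: 'g' -> MATCH
  pos 2: 'j' -> no
  pos 3: 'g' -> MATCH
  pos 4: 'a' -> no
  pos 5: 'a' -> no
  pos 6: 'j' -> no
  pos 7: 'e' -> no
  pos 8: 'j' -> no
Total matches: 2

2


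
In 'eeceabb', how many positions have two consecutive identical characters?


Looking for consecutive identical characters in 'eeceabb':
  pos 0-1: 'e' vs 'e' -> MATCH ('ee')
  pos 1-2: 'e' vs 'c' -> different
  pos 2-3: 'c' vs 'e' -> different
  pos 3-4: 'e' vs 'a' -> different
  pos 4-5: 'a' vs 'b' -> different
  pos 5-6: 'b' vs 'b' -> MATCH ('bb')
Consecutive identical pairs: ['ee', 'bb']
Count: 2

2


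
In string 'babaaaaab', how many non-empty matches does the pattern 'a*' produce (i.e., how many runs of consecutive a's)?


Pattern 'a*' matches zero or more a's. We want non-empty runs of consecutive a's.
String: 'babaaaaab'
Walking through the string to find runs of a's:
  Run 1: positions 1-1 -> 'a'
  Run 2: positions 3-7 -> 'aaaaa'
Non-empty runs found: ['a', 'aaaaa']
Count: 2

2


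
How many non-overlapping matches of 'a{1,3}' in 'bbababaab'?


Pattern 'a{1,3}' matches between 1 and 3 consecutive a's (greedy).
String: 'bbababaab'
Finding runs of a's and applying greedy matching:
  Run at pos 2: 'a' (length 1)
  Run at pos 4: 'a' (length 1)
  Run at pos 6: 'aa' (length 2)
Matches: ['a', 'a', 'aa']
Count: 3

3


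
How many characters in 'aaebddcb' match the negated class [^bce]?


Negated class [^bce] matches any char NOT in {b, c, e}
Scanning 'aaebddcb':
  pos 0: 'a' -> MATCH
  pos 1: 'a' -> MATCH
  pos 2: 'e' -> no (excluded)
  pos 3: 'b' -> no (excluded)
  pos 4: 'd' -> MATCH
  pos 5: 'd' -> MATCH
  pos 6: 'c' -> no (excluded)
  pos 7: 'b' -> no (excluded)
Total matches: 4

4


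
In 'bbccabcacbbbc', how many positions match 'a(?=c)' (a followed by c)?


Lookahead 'a(?=c)' matches 'a' only when followed by 'c'.
String: 'bbccabcacbbbc'
Checking each position where char is 'a':
  pos 4: 'a' -> no (next='b')
  pos 7: 'a' -> MATCH (next='c')
Matching positions: [7]
Count: 1

1


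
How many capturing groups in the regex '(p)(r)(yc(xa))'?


To count capturing groups, count each '(' that starts a group.
Pattern: '(p)(r)(yc(xa))'
Walking through the pattern:
  Position 0: '(' -> group #1
  Position 3: '(' -> group #2
  Position 6: '(' -> group #3
  Position 9: '(' -> group #4
Total capturing groups: 4

4


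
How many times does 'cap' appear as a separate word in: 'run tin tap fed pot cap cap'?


Scanning each word for exact match 'cap':
  Word 1: 'run' -> no
  Word 2: 'tin' -> no
  Word 3: 'tap' -> no
  Word 4: 'fed' -> no
  Word 5: 'pot' -> no
  Word 6: 'cap' -> MATCH
  Word 7: 'cap' -> MATCH
Total matches: 2

2


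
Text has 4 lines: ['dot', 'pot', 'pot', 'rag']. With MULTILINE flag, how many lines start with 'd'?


With MULTILINE flag, ^ matches the start of each line.
Lines: ['dot', 'pot', 'pot', 'rag']
Checking which lines start with 'd':
  Line 1: 'dot' -> MATCH
  Line 2: 'pot' -> no
  Line 3: 'pot' -> no
  Line 4: 'rag' -> no
Matching lines: ['dot']
Count: 1

1


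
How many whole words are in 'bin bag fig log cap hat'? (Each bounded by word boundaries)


Word boundaries (\b) mark the start/end of each word.
Text: 'bin bag fig log cap hat'
Splitting by whitespace:
  Word 1: 'bin'
  Word 2: 'bag'
  Word 3: 'fig'
  Word 4: 'log'
  Word 5: 'cap'
  Word 6: 'hat'
Total whole words: 6

6


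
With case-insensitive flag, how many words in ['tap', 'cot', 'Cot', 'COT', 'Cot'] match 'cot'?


Case-insensitive matching: compare each word's lowercase form to 'cot'.
  'tap' -> lower='tap' -> no
  'cot' -> lower='cot' -> MATCH
  'Cot' -> lower='cot' -> MATCH
  'COT' -> lower='cot' -> MATCH
  'Cot' -> lower='cot' -> MATCH
Matches: ['cot', 'Cot', 'COT', 'Cot']
Count: 4

4


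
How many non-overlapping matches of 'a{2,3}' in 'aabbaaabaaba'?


Pattern 'a{2,3}' matches between 2 and 3 consecutive a's (greedy).
String: 'aabbaaabaaba'
Finding runs of a's and applying greedy matching:
  Run at pos 0: 'aa' (length 2)
  Run at pos 4: 'aaa' (length 3)
  Run at pos 8: 'aa' (length 2)
  Run at pos 11: 'a' (length 1)
Matches: ['aa', 'aaa', 'aa']
Count: 3

3


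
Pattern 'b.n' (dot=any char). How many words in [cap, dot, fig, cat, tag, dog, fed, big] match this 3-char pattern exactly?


Pattern 'b.n' means: starts with 'b', any single char, ends with 'n'.
Checking each word (must be exactly 3 chars):
  'cap' (len=3): no
  'dot' (len=3): no
  'fig' (len=3): no
  'cat' (len=3): no
  'tag' (len=3): no
  'dog' (len=3): no
  'fed' (len=3): no
  'big' (len=3): no
Matching words: []
Total: 0

0


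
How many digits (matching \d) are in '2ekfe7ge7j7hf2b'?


\d matches any digit 0-9.
Scanning '2ekfe7ge7j7hf2b':
  pos 0: '2' -> DIGIT
  pos 5: '7' -> DIGIT
  pos 8: '7' -> DIGIT
  pos 10: '7' -> DIGIT
  pos 13: '2' -> DIGIT
Digits found: ['2', '7', '7', '7', '2']
Total: 5

5


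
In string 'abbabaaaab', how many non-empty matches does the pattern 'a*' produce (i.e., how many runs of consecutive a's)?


Pattern 'a*' matches zero or more a's. We want non-empty runs of consecutive a's.
String: 'abbabaaaab'
Walking through the string to find runs of a's:
  Run 1: positions 0-0 -> 'a'
  Run 2: positions 3-3 -> 'a'
  Run 3: positions 5-8 -> 'aaaa'
Non-empty runs found: ['a', 'a', 'aaaa']
Count: 3

3


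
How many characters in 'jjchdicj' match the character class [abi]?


Character class [abi] matches any of: {a, b, i}
Scanning string 'jjchdicj' character by character:
  pos 0: 'j' -> no
  pos 1: 'j' -> no
  pos 2: 'c' -> no
  pos 3: 'h' -> no
  pos 4: 'd' -> no
  pos 5: 'i' -> MATCH
  pos 6: 'c' -> no
  pos 7: 'j' -> no
Total matches: 1

1
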